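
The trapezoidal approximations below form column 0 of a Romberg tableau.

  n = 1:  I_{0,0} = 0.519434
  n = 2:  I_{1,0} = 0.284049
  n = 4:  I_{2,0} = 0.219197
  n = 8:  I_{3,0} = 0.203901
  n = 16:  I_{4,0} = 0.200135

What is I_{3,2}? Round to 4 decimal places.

I_{2,1} = 0.219197 + (0.219197 − 0.284049)/3 = 0.197580
I_{3,1} = 0.203901 + (0.203901 − 0.219197)/3 = 0.198802
I_{3,2} = 0.198802 + (0.198802 − 0.197580)/15 = 0.198883

0.1989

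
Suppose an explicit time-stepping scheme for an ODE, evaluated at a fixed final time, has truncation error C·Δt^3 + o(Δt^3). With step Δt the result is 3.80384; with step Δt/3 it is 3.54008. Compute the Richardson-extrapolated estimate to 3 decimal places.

3.530

The leading error scales as Δt^3; refining by a factor of 3 reduces it by 3^3 = 27.
Extrapolated value = (27·A(Δt/3) − A(Δt)) / (27 − 1)
= (27·3.54008 − 3.80384) / 26
= 91.77832 / 26 = 3.52994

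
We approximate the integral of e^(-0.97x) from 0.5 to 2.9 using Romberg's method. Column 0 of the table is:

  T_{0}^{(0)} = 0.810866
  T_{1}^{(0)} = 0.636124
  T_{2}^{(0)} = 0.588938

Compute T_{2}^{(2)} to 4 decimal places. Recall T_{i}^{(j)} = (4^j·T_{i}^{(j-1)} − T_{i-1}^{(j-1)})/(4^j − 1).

Richardson extrapolation on the trapezoidal column (denominator 4−1=3):
T_{1}^{(1)} = 0.636124 + (0.636124 − 0.810866)/3 = 0.577877
T_{2}^{(1)} = (4·0.588938 − 0.636124) / 3 = 0.573209
T_{2}^{(2)} = 0.573209 + (0.573209 − 0.577877)/15 = 0.572898

0.5729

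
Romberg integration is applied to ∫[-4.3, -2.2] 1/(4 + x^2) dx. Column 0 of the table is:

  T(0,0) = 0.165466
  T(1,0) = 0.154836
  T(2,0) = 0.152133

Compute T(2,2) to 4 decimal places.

0.1512

T(1,1) = (4·0.154836 − 0.165466) / 3 = 0.151293
T(2,1) = 0.152133 + (0.152133 − 0.154836)/3 = 0.151232
T(2,2) = 0.151232 + (0.151232 − 0.151293)/15 = 0.151228
(Column j=1 coincides with Simpson's rule on the same nodes.)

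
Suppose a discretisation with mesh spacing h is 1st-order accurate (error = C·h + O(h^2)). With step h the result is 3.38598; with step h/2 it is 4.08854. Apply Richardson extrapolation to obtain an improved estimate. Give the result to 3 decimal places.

4.791

The leading error scales as h; refining by a factor of 2 reduces it by 2^1 = 2.
Extrapolated value = (2·A(h/2) − A(h)) / (2 − 1)
= (2·4.08854 − 3.38598) / 1
= 4.79110 / 1 = 4.79110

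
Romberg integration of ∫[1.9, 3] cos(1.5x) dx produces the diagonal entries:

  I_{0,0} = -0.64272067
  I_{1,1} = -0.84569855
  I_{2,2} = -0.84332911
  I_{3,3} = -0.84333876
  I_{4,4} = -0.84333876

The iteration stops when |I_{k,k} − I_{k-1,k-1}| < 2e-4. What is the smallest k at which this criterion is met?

|I_{1,1} − I_{0,0}| = 0.20297788 ≥ 2e-4
|I_{2,2} − I_{1,1}| = 0.00236944 ≥ 2e-4
|I_{3,3} − I_{2,2}| = 0.00000965 < 2e-4

k = 3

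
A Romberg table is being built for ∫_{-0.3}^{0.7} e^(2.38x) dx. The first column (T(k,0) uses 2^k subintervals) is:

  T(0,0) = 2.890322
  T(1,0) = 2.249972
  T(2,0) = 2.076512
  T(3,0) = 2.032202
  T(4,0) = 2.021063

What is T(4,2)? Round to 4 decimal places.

2.0173

Richardson extrapolation on the trapezoidal column (denominator 4−1=3):
T(3,1) = (4·2.032202 − 2.076512) / 3 = 2.017432
T(4,1) = (4·2.021063 − 2.032202) / 3 = 2.017350
T(4,2) = (16·2.017350 − 2.017432) / 15 = 2.017345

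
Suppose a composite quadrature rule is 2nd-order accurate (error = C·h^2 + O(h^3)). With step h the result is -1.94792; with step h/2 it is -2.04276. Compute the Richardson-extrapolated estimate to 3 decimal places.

Extrapolated value = (4·A(h/2) − A(h)) / (4 − 1)
= (4·(-2.04276) − (-1.94792)) / 3
= -6.22312 / 3 = -2.07437

-2.074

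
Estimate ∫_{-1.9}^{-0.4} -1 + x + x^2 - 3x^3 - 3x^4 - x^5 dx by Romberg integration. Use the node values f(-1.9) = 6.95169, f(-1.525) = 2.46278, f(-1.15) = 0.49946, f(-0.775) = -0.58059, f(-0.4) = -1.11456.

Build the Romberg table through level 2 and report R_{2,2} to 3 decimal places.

R_{0,0} (trapezoid, 1 panel, h=1.5000): 4.37785
R_{1,0} (trapezoid, 2 panels, h=0.7500): 2.56352
R_{2,0} (trapezoid, 4 panels, h=0.3750): 1.98758
R_{1,1} = 2.56352 + (2.56352 − 4.37785)/3 = 1.95874
R_{2,1} = 1.98758 + (1.98758 − 2.56352)/3 = 1.79560
R_{2,2} = 1.79560 + (1.79560 − 1.95874)/15 = 1.78472

1.785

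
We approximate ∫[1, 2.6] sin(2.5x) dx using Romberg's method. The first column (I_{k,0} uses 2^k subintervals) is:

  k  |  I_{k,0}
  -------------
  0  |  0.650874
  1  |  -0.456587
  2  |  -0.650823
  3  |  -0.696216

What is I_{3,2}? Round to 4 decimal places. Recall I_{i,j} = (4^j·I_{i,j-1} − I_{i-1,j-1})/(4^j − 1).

-0.7111

I_{2,1} = -0.650823 + (-0.650823 − (-0.456587))/3 = -0.715568
I_{3,1} = (4·(-0.696216) − (-0.650823)) / 3 = -0.711347
I_{3,2} = -0.711347 + (-0.711347 − (-0.715568))/15 = -0.711066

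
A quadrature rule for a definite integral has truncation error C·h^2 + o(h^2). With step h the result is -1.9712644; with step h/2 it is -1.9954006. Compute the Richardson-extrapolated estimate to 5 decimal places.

-2.00345

The leading error scales as h^2; refining by a factor of 2 reduces it by 2^2 = 4.
Extrapolated value = (4·A(h/2) − A(h)) / (4 − 1)
= (4·(-1.9954006) − (-1.9712644)) / 3
= -6.0103380 / 3 = -2.0034460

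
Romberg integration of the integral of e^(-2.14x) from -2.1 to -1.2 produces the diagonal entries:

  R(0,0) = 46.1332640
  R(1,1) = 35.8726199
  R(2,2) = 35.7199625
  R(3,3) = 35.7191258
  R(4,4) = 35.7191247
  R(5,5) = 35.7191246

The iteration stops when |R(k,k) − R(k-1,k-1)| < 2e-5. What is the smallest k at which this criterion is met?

k = 4

|R(1,1) − R(0,0)| = 10.2606441 ≥ 2e-5
|R(2,2) − R(1,1)| = 0.1526574 ≥ 2e-5
|R(3,3) − R(2,2)| = 0.0008367 ≥ 2e-5
|R(4,4) − R(3,3)| = 0.0000011 < 2e-5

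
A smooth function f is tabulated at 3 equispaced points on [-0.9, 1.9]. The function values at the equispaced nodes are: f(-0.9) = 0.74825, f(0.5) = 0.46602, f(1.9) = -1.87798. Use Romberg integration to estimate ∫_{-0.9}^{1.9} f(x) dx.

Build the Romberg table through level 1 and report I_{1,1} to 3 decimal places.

I_{0,0} (trapezoid, 1 panel, h=2.8000): -1.58162
I_{1,0} (trapezoid, 2 panels, h=1.4000): -0.13838
I_{1,1} = -0.13838 + (-0.13838 − (-1.58162))/3 = 0.34270

0.343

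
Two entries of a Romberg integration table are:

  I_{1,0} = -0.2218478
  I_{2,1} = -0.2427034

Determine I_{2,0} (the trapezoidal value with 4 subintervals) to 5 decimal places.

From I_{2,1} = (4·I_{2,0} − I_{1,0})/3, solve for I_{2,0}:
4·I_{2,0} = 3·(-0.2427034) + (-0.2218478) = -0.9499580
I_{2,0} = -0.2374895

-0.23749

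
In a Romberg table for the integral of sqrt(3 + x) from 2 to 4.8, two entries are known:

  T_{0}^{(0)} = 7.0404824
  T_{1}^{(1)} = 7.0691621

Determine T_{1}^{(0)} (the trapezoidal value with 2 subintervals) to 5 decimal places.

From T_{1}^{(1)} = (4·T_{1}^{(0)} − T_{0}^{(0)})/3, solve for T_{1}^{(0)}:
4·T_{1}^{(0)} = 3·7.0691621 + 7.0404824 = 28.2479687
T_{1}^{(0)} = 7.0619922

7.06199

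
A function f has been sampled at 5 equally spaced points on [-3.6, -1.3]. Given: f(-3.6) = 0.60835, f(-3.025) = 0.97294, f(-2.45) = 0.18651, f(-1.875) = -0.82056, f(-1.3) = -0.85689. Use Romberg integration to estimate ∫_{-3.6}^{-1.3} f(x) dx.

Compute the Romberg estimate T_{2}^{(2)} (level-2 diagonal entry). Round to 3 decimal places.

T_{0}^{(0)} (trapezoid, 1 panel, h=2.3000): -0.28582
T_{1}^{(0)} (trapezoid, 2 panels, h=1.1500): 0.07158
T_{2}^{(0)} (trapezoid, 4 panels, h=0.5750): 0.12341
T_{1}^{(1)} = 0.07158 + (0.07158 − (-0.28582))/3 = 0.19071
T_{2}^{(1)} = 0.12341 + (0.12341 − 0.07158)/3 = 0.14069
T_{2}^{(2)} = 0.14069 + (0.14069 − 0.19071)/15 = 0.13736

0.137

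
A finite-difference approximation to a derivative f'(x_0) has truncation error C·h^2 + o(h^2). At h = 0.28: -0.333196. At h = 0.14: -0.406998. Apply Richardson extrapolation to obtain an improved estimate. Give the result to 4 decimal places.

-0.4316

Extrapolated value = (4·A(h/2) − A(h)) / (4 − 1)
= (4·(-0.406998) − (-0.333196)) / 3
= -1.294796 / 3 = -0.431599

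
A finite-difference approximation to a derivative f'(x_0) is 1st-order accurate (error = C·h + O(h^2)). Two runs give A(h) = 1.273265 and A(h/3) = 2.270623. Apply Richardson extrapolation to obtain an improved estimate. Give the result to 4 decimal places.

2.7693

Extrapolated value = (3·A(h/3) − A(h)) / (3 − 1)
= (3·2.270623 − 1.273265) / 2
= 5.538604 / 2 = 2.769302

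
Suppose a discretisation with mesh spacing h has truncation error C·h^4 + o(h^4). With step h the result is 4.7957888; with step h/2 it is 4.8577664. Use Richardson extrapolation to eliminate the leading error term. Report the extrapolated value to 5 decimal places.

4.86190

Extrapolated value = (16·A(h/2) − A(h)) / (16 − 1)
= (16·4.8577664 − 4.7957888) / 15
= 72.9284736 / 15 = 4.8618982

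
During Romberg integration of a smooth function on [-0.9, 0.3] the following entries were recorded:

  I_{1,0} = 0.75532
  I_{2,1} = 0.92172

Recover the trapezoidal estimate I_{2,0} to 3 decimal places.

From I_{2,1} = (4·I_{2,0} − I_{1,0})/3, solve for I_{2,0}:
4·I_{2,0} = 3·0.92172 + 0.75532 = 3.52048
I_{2,0} = 0.88012

0.880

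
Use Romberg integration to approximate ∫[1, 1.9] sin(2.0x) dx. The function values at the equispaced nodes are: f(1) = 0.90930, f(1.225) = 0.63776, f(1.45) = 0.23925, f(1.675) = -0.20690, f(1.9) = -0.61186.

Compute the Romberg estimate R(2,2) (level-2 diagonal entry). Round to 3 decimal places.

0.187

R(0,0) (trapezoid, 1 panel, h=0.9000): 0.13385
R(1,0) (trapezoid, 2 panels, h=0.4500): 0.17459
R(2,0) (trapezoid, 4 panels, h=0.2250): 0.18424
R(1,1) = 0.17459 + (0.17459 − 0.13385)/3 = 0.18817
R(2,1) = 0.18424 + (0.18424 − 0.17459)/3 = 0.18746
R(2,2) = 0.18746 + (0.18746 − 0.18817)/15 = 0.18741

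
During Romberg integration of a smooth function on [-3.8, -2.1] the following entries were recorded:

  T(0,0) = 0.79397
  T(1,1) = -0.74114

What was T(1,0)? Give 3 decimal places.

-0.357

From T(1,1) = (4·T(1,0) − T(0,0))/3, solve for T(1,0):
4·T(1,0) = 3·(-0.74114) + 0.79397 = -1.42945
T(1,0) = -0.35736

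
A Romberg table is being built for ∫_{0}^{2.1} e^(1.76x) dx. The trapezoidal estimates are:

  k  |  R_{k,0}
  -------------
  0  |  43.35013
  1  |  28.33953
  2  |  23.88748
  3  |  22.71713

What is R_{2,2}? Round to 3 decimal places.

22.341

Richardson extrapolation on the trapezoidal column (denominator 4−1=3):
R_{1,1} = (4·28.33953 − 43.35013) / 3 = 23.33600
R_{2,1} = (4·23.88748 − 28.33953) / 3 = 22.40346
R_{2,2} = 22.40346 + (22.40346 − 23.33600)/15 = 22.34129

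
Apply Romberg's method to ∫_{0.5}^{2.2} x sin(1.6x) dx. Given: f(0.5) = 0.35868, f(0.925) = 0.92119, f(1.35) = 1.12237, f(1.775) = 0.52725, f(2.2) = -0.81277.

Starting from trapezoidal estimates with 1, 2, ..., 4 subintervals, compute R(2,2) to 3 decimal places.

1.070

R(0,0) (trapezoid, 1 panel, h=1.7000): -0.38598
R(1,0) (trapezoid, 2 panels, h=0.8500): 0.76103
R(2,0) (trapezoid, 4 panels, h=0.4250): 0.99610
R(1,1) = 0.76103 + (0.76103 − (-0.38598))/3 = 1.14337
R(2,1) = 0.99610 + (0.99610 − 0.76103)/3 = 1.07446
R(2,2) = 1.07446 + (1.07446 − 1.14337)/15 = 1.06987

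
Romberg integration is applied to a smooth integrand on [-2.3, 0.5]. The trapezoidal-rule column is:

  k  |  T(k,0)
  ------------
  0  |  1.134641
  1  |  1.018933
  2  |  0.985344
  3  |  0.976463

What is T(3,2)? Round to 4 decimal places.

T(2,1) = 0.985344 + (0.985344 − 1.018933)/3 = 0.974148
T(3,1) = (4·0.976463 − 0.985344) / 3 = 0.973503
T(3,2) = 0.973503 + (0.973503 − 0.974148)/15 = 0.973460

0.9735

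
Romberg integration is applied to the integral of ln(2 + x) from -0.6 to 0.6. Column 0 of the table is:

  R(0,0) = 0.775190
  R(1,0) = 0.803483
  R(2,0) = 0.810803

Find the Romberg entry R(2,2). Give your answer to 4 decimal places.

0.8133

Richardson extrapolation on the trapezoidal column (denominator 4−1=3):
R(1,1) = (4·0.803483 − 0.775190) / 3 = 0.812914
R(2,1) = (4·0.810803 − 0.803483) / 3 = 0.813243
R(2,2) = (16·0.813243 − 0.812914) / 15 = 0.813265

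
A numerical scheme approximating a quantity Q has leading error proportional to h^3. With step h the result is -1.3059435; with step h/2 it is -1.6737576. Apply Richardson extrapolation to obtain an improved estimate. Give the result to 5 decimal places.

Extrapolated value = (8·A(h/2) − A(h)) / (8 − 1)
= (8·(-1.6737576) − (-1.3059435)) / 7
= -12.0841173 / 7 = -1.7263025

-1.72630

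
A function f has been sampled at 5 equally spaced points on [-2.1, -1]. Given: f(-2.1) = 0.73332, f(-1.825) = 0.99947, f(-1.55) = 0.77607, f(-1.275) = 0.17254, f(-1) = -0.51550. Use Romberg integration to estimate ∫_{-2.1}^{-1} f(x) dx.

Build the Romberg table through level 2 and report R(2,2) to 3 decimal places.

R(0,0) (trapezoid, 1 panel, h=1.1000): 0.11980
R(1,0) (trapezoid, 2 panels, h=0.5500): 0.48674
R(2,0) (trapezoid, 4 panels, h=0.2750): 0.56567
R(1,1) = 0.48674 + (0.48674 − 0.11980)/3 = 0.60905
R(2,1) = 0.56567 + (0.56567 − 0.48674)/3 = 0.59198
R(2,2) = 0.59198 + (0.59198 − 0.60905)/15 = 0.59084

0.591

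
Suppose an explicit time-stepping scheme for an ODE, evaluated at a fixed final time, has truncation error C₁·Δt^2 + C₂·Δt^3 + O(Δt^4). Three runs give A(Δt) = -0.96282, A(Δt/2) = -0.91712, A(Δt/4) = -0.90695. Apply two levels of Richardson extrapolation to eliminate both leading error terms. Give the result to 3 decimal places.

-0.904

First eliminate the Δt^2 term (factor 2^2 = 4):
  B₁ = (4·(-0.91712) − (-0.96282))/3 = -0.90189
  B₂ = (4·(-0.90695) − (-0.91712))/3 = -0.90356
Then eliminate the Δt^3 term (factor 2^3 = 8):
  (8·(-0.90356) − (-0.90189))/7 = -0.90380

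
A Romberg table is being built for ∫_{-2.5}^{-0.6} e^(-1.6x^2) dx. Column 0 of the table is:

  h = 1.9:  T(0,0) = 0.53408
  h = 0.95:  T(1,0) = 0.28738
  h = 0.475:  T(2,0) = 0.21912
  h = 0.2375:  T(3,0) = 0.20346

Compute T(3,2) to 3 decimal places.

0.198

Richardson extrapolation on the trapezoidal column (denominator 4−1=3):
T(2,1) = 0.21912 + (0.21912 − 0.28738)/3 = 0.19637
T(3,1) = 0.20346 + (0.20346 − 0.21912)/3 = 0.19824
T(3,2) = 0.19824 + (0.19824 − 0.19637)/15 = 0.19836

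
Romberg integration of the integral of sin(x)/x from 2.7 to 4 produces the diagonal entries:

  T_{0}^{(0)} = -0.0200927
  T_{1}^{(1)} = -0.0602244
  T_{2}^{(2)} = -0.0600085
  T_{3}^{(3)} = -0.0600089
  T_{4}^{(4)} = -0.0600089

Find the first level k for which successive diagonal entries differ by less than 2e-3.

k = 2

|T_{1}^{(1)} − T_{0}^{(0)}| = 0.0401317 ≥ 2e-3
|T_{2}^{(2)} − T_{1}^{(1)}| = 0.0002159 < 2e-3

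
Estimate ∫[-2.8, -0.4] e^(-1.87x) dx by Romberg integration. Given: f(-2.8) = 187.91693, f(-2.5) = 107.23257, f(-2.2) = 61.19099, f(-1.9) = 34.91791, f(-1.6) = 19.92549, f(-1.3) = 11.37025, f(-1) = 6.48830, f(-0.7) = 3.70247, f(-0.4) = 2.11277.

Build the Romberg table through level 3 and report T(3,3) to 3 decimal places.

99.362

T(0,0) (trapezoid, 1 panel, h=2.4000): 228.03564
T(1,0) (trapezoid, 2 panels, h=1.2000): 137.92841
T(2,0) (trapezoid, 4 panels, h=0.6000): 109.57178
T(3,0) (trapezoid, 8 panels, h=0.3000): 101.95285
T(1,1) = 137.92841 + (137.92841 − 228.03564)/3 = 107.89267
T(2,1) = 109.57178 + (109.57178 − 137.92841)/3 = 100.11957
T(3,1) = 101.95285 + (101.95285 − 109.57178)/3 = 99.41321
T(2,2) = 100.11957 + (100.11957 − 107.89267)/15 = 99.60136
T(3,2) = 99.41321 + (99.41321 − 100.11957)/15 = 99.36612
T(3,3) = 99.36612 + (99.36612 − 99.60136)/63 = 99.36239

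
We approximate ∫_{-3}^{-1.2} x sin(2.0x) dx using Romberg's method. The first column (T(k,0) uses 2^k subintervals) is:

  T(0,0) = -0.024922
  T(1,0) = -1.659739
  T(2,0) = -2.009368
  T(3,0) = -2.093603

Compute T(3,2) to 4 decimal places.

Richardson extrapolation on the trapezoidal column (denominator 4−1=3):
T(2,1) = -2.009368 + (-2.009368 − (-1.659739))/3 = -2.125911
T(3,1) = -2.093603 + (-2.093603 − (-2.009368))/3 = -2.121681
T(3,2) = (16·(-2.121681) − (-2.125911)) / 15 = -2.121399

-2.1214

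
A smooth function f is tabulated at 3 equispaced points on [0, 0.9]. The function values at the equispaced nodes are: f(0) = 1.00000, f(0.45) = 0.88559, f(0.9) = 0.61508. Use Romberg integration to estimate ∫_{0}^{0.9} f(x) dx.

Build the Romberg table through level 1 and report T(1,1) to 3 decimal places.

T(0,0) (trapezoid, 1 panel, h=0.9000): 0.72679
T(1,0) (trapezoid, 2 panels, h=0.4500): 0.76191
T(1,1) = 0.76191 + (0.76191 − 0.72679)/3 = 0.77362

0.774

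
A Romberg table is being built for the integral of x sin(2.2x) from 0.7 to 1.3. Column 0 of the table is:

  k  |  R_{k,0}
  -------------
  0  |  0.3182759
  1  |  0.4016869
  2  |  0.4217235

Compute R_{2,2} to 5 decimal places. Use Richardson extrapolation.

R_{1,1} = (4·0.4016869 − 0.3182759) / 3 = 0.4294906
R_{2,1} = 0.4217235 + (0.4217235 − 0.4016869)/3 = 0.4284024
R_{2,2} = 0.4284024 + (0.4284024 − 0.4294906)/15 = 0.4283299

0.42833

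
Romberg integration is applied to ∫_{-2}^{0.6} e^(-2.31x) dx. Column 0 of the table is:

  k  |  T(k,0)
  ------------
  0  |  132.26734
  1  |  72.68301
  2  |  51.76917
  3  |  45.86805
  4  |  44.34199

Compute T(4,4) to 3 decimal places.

43.829

T(1,1) = 72.68301 + (72.68301 − 132.26734)/3 = 52.82157
T(2,1) = (4·51.76917 − 72.68301) / 3 = 44.79789
T(3,1) = (4·45.86805 − 51.76917) / 3 = 43.90101
T(4,1) = (4·44.34199 − 45.86805) / 3 = 43.83330
T(2,2) = (16·44.79789 − 52.82157) / 15 = 44.26298
T(3,2) = (16·43.90101 − 44.79789) / 15 = 43.84122
T(4,2) = (16·43.83330 − 43.90101) / 15 = 43.82879
T(3,3) = 43.84122 + (43.84122 − 44.26298)/63 = 43.83453
T(4,3) = (64·43.82879 − 43.84122) / 63 = 43.82859
T(4,4) = (256·43.82859 − 43.83453) / 255 = 43.82857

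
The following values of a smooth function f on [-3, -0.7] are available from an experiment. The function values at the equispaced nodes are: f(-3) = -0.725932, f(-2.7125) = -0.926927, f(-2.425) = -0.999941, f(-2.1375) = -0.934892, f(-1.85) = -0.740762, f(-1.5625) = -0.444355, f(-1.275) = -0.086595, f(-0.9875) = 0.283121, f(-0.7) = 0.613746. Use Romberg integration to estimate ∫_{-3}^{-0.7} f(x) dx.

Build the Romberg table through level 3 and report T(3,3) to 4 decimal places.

T(0,0) (trapezoid, 1 panel, h=2.3000): -0.129014
T(1,0) (trapezoid, 2 panels, h=1.1500): -0.916383
T(2,0) (trapezoid, 4 panels, h=0.5750): -1.082950
T(3,0) (trapezoid, 8 panels, h=0.2875): -1.123103
T(1,1) = -0.916383 + (-0.916383 − (-0.129014))/3 = -1.178839
T(2,1) = -1.082950 + (-1.082950 − (-0.916383))/3 = -1.138472
T(3,1) = -1.123103 + (-1.123103 − (-1.082950))/3 = -1.136487
T(2,2) = -1.138472 + (-1.138472 − (-1.178839))/15 = -1.135781
T(3,2) = -1.136487 + (-1.136487 − (-1.138472))/15 = -1.136355
T(3,3) = -1.136355 + (-1.136355 − (-1.135781))/63 = -1.136364

-1.1364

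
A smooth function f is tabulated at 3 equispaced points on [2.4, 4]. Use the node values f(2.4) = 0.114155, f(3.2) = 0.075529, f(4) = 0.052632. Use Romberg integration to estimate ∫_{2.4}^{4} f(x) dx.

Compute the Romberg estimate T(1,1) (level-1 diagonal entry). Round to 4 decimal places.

0.1250

T(0,0) (trapezoid, 1 panel, h=1.6000): 0.133430
T(1,0) (trapezoid, 2 panels, h=0.8000): 0.127138
T(1,1) = 0.127138 + (0.127138 − 0.133430)/3 = 0.125041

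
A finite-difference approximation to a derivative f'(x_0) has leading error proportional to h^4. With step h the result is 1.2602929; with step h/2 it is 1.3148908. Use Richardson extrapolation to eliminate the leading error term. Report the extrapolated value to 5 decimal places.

Extrapolated value = (16·A(h/2) − A(h)) / (16 − 1)
= (16·1.3148908 − 1.2602929) / 15
= 19.7779599 / 15 = 1.3185307

1.31853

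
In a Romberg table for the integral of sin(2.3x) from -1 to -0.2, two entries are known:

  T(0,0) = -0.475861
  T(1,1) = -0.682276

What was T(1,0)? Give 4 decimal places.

-0.6307

From T(1,1) = (4·T(1,0) − T(0,0))/3, solve for T(1,0):
4·T(1,0) = 3·(-0.682276) + (-0.475861) = -2.522689
T(1,0) = -0.630672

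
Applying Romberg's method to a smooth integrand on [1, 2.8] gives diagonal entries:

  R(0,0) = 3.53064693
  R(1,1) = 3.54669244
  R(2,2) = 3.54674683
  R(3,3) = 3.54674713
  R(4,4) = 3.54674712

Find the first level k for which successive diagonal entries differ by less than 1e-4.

|R(1,1) − R(0,0)| = 0.01604551 ≥ 1e-4
|R(2,2) − R(1,1)| = 0.00005439 < 1e-4

k = 2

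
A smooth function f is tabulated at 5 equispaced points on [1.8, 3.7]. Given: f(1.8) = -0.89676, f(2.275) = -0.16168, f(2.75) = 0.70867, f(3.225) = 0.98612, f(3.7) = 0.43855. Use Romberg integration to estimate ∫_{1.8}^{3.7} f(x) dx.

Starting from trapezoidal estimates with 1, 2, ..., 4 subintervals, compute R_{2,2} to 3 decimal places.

R_{0,0} (trapezoid, 1 panel, h=1.9000): -0.43530
R_{1,0} (trapezoid, 2 panels, h=0.9500): 0.45559
R_{2,0} (trapezoid, 4 panels, h=0.4750): 0.61940
R_{1,1} = 0.45559 + (0.45559 − (-0.43530))/3 = 0.75255
R_{2,1} = 0.61940 + (0.61940 − 0.45559)/3 = 0.67400
R_{2,2} = 0.67400 + (0.67400 − 0.75255)/15 = 0.66876

0.669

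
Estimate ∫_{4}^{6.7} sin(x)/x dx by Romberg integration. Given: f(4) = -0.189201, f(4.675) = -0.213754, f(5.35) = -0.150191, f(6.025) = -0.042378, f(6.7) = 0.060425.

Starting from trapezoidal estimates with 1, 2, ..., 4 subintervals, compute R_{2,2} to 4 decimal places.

-0.3270

R_{0,0} (trapezoid, 1 panel, h=2.7000): -0.173848
R_{1,0} (trapezoid, 2 panels, h=1.3500): -0.289682
R_{2,0} (trapezoid, 4 panels, h=0.6750): -0.317730
R_{1,1} = -0.289682 + (-0.289682 − (-0.173848))/3 = -0.328293
R_{2,1} = -0.317730 + (-0.317730 − (-0.289682))/3 = -0.327079
R_{2,2} = -0.327079 + (-0.327079 − (-0.328293))/15 = -0.326998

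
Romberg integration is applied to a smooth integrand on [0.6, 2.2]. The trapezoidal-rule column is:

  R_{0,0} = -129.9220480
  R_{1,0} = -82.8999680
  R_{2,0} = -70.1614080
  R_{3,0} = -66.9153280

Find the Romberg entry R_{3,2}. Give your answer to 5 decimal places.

Richardson extrapolation on the trapezoidal column (denominator 4−1=3):
R_{2,1} = (4·(-70.1614080) − (-82.8999680)) / 3 = -65.9152213
R_{3,1} = (4·(-66.9153280) − (-70.1614080)) / 3 = -65.8333013
R_{3,2} = -65.8333013 + (-65.8333013 − (-65.9152213))/15 = -65.8278400

-65.82784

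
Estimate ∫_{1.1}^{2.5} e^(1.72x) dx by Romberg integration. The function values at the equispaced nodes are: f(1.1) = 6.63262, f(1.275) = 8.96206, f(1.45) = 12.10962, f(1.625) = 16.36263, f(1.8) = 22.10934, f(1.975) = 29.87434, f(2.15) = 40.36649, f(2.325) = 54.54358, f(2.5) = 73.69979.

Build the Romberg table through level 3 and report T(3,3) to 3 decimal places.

T(0,0) (trapezoid, 1 panel, h=1.4000): 56.23269
T(1,0) (trapezoid, 2 panels, h=0.7000): 43.59288
T(2,0) (trapezoid, 4 panels, h=0.3500): 40.16308
T(3,0) (trapezoid, 8 panels, h=0.1750): 39.28650
T(1,1) = 43.59288 + (43.59288 − 56.23269)/3 = 39.37961
T(2,1) = 40.16308 + (40.16308 − 43.59288)/3 = 39.01981
T(3,1) = 39.28650 + (39.28650 − 40.16308)/3 = 38.99431
T(2,2) = 39.01981 + (39.01981 − 39.37961)/15 = 38.99582
T(3,2) = 38.99431 + (38.99431 − 39.01981)/15 = 38.99261
T(3,3) = 38.99261 + (38.99261 − 38.99582)/63 = 38.99256

38.993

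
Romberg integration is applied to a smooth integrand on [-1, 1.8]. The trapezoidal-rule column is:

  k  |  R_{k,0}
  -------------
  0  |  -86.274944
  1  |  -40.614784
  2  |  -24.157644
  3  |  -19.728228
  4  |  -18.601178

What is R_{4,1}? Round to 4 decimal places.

Richardson extrapolation on the trapezoidal column (denominator 4−1=3):
R_{4,1} = (4·(-18.601178) − (-19.728228)) / 3 = -18.225495

-18.2255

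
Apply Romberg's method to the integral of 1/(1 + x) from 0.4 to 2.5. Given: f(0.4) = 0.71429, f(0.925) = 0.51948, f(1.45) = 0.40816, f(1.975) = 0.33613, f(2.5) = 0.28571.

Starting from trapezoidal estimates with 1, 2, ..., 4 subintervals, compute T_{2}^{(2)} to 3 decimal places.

T_{0}^{(0)} (trapezoid, 1 panel, h=2.1000): 1.05000
T_{1}^{(0)} (trapezoid, 2 panels, h=1.0500): 0.95357
T_{2}^{(0)} (trapezoid, 4 panels, h=0.5250): 0.92598
T_{1}^{(1)} = 0.95357 + (0.95357 − 1.05000)/3 = 0.92143
T_{2}^{(1)} = 0.92598 + (0.92598 − 0.95357)/3 = 0.91678
T_{2}^{(2)} = 0.91678 + (0.91678 − 0.92143)/15 = 0.91647

0.916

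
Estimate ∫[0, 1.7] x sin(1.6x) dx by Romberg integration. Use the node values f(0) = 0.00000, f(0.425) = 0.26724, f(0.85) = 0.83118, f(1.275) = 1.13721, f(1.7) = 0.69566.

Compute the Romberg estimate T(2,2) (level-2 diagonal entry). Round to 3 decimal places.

T(0,0) (trapezoid, 1 panel, h=1.7000): 0.59131
T(1,0) (trapezoid, 2 panels, h=0.8500): 1.00216
T(2,0) (trapezoid, 4 panels, h=0.4250): 1.09797
T(1,1) = 1.00216 + (1.00216 − 0.59131)/3 = 1.13911
T(2,1) = 1.09797 + (1.09797 − 1.00216)/3 = 1.12991
T(2,2) = 1.12991 + (1.12991 − 1.13911)/15 = 1.12930

1.129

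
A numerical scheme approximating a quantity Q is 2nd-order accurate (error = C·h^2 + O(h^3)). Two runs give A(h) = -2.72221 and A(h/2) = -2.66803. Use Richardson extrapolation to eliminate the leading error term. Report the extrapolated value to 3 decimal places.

The leading error scales as h^2; refining by a factor of 2 reduces it by 2^2 = 4.
Extrapolated value = (4·A(h/2) − A(h)) / (4 − 1)
= (4·(-2.66803) − (-2.72221)) / 3
= -7.94991 / 3 = -2.64997

-2.650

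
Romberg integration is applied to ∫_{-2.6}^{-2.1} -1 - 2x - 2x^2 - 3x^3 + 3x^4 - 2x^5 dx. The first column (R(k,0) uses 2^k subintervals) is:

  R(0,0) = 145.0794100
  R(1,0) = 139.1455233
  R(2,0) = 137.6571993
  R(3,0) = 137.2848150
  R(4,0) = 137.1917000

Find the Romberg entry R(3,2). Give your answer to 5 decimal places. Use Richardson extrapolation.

137.16066

R(2,1) = (4·137.6571993 − 139.1455233) / 3 = 137.1610913
R(3,1) = (4·137.2848150 − 137.6571993) / 3 = 137.1606869
R(3,2) = 137.1606869 + (137.1606869 − 137.1610913)/15 = 137.1606599
(Column j=1 coincides with Simpson's rule on the same nodes.)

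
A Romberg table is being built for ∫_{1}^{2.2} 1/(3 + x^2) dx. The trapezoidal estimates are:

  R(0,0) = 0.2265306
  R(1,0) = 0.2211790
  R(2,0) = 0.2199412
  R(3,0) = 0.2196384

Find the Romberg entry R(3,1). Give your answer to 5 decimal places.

0.21954

R(3,1) = 0.2196384 + (0.2196384 − 0.2199412)/3 = 0.2195375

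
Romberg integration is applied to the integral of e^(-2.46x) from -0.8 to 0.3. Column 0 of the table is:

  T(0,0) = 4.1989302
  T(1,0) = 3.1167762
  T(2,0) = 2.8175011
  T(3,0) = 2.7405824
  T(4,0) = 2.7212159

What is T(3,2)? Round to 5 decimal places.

T(2,1) = 2.8175011 + (2.8175011 − 3.1167762)/3 = 2.7177427
T(3,1) = (4·2.7405824 − 2.8175011) / 3 = 2.7149428
T(3,2) = (16·2.7149428 − 2.7177427) / 15 = 2.7147561

2.71476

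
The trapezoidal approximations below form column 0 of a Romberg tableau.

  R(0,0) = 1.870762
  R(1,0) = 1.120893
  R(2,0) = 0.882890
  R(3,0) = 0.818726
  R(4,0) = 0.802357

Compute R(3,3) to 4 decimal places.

0.7969

R(1,1) = (4·1.120893 − 1.870762) / 3 = 0.870937
R(2,1) = 0.882890 + (0.882890 − 1.120893)/3 = 0.803556
R(3,1) = 0.818726 + (0.818726 − 0.882890)/3 = 0.797338
R(2,2) = (16·0.803556 − 0.870937) / 15 = 0.799064
R(3,2) = 0.797338 + (0.797338 − 0.803556)/15 = 0.796923
R(3,3) = 0.796923 + (0.796923 − 0.799064)/63 = 0.796889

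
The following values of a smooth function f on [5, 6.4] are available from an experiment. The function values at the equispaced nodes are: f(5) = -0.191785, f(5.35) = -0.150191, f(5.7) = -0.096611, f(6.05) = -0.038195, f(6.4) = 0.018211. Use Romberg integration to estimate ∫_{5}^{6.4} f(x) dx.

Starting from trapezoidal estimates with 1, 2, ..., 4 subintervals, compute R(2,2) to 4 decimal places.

-0.1307

R(0,0) (trapezoid, 1 panel, h=1.4000): -0.121502
R(1,0) (trapezoid, 2 panels, h=0.7000): -0.128379
R(2,0) (trapezoid, 4 panels, h=0.3500): -0.130124
R(1,1) = -0.128379 + (-0.128379 − (-0.121502))/3 = -0.130671
R(2,1) = -0.130124 + (-0.130124 − (-0.128379))/3 = -0.130706
R(2,2) = -0.130706 + (-0.130706 − (-0.130671))/15 = -0.130708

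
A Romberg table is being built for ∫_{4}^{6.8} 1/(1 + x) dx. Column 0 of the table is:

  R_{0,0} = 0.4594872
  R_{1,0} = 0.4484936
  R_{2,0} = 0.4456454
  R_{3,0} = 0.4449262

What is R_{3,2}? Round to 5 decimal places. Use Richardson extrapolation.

R_{2,1} = 0.4456454 + (0.4456454 − 0.4484936)/3 = 0.4446960
R_{3,1} = (4·0.4449262 − 0.4456454) / 3 = 0.4446865
R_{3,2} = 0.4446865 + (0.4446865 − 0.4446960)/15 = 0.4446859

0.44469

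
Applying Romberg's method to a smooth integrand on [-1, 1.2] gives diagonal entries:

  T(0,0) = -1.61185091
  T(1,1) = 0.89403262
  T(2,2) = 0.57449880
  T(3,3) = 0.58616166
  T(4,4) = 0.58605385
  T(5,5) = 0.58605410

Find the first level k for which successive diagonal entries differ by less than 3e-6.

|T(1,1) − T(0,0)| = 2.50588353 ≥ 3e-6
|T(2,2) − T(1,1)| = 0.31953382 ≥ 3e-6
|T(3,3) − T(2,2)| = 0.01166286 ≥ 3e-6
|T(4,4) − T(3,3)| = 0.00010781 ≥ 3e-6
|T(5,5) − T(4,4)| = 0.00000025 < 3e-6

k = 5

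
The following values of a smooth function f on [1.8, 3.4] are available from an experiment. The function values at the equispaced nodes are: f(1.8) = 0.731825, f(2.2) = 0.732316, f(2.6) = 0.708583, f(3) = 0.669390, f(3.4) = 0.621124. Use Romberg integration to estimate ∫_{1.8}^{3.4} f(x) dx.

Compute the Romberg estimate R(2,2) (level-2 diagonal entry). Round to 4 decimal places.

1.1169

R(0,0) (trapezoid, 1 panel, h=1.6000): 1.082359
R(1,0) (trapezoid, 2 panels, h=0.8000): 1.108046
R(2,0) (trapezoid, 4 panels, h=0.4000): 1.114705
R(1,1) = 1.108046 + (1.108046 − 1.082359)/3 = 1.116608
R(2,1) = 1.114705 + (1.114705 − 1.108046)/3 = 1.116925
R(2,2) = 1.116925 + (1.116925 − 1.116608)/15 = 1.116946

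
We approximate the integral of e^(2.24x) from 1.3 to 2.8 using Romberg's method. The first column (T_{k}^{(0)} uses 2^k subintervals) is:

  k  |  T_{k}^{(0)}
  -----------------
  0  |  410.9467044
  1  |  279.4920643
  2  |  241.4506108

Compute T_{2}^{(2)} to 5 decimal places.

228.30988

T_{1}^{(1)} = (4·279.4920643 − 410.9467044) / 3 = 235.6738509
T_{2}^{(1)} = 241.4506108 + (241.4506108 − 279.4920643)/3 = 228.7701263
T_{2}^{(2)} = 228.7701263 + (228.7701263 − 235.6738509)/15 = 228.3098780
(Column j=1 coincides with Simpson's rule on the same nodes.)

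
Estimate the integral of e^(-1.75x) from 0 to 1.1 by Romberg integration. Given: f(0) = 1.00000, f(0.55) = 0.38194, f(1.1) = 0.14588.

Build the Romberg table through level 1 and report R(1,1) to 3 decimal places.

R(0,0) (trapezoid, 1 panel, h=1.1000): 0.63023
R(1,0) (trapezoid, 2 panels, h=0.5500): 0.52518
R(1,1) = 0.52518 + (0.52518 − 0.63023)/3 = 0.49016

0.490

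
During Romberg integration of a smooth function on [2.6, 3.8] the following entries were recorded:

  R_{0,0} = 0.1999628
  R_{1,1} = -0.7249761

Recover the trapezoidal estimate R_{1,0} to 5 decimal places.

-0.49374

From R_{1,1} = (4·R_{1,0} − R_{0,0})/3, solve for R_{1,0}:
4·R_{1,0} = 3·(-0.7249761) + 0.1999628 = -1.9749655
R_{1,0} = -0.4937414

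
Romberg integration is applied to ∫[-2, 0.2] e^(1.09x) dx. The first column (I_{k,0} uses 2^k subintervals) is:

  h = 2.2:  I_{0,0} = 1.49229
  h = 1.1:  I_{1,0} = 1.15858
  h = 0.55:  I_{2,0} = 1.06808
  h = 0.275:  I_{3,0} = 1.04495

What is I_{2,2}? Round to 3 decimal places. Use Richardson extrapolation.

1.037

Richardson extrapolation on the trapezoidal column (denominator 4−1=3):
I_{1,1} = 1.15858 + (1.15858 − 1.49229)/3 = 1.04734
I_{2,1} = (4·1.06808 − 1.15858) / 3 = 1.03791
I_{2,2} = 1.03791 + (1.03791 − 1.04734)/15 = 1.03728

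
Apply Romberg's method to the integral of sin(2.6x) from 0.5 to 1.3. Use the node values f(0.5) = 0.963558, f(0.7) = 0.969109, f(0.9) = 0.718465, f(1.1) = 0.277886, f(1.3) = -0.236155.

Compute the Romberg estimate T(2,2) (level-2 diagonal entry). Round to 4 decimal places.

0.4766

T(0,0) (trapezoid, 1 panel, h=0.8000): 0.290961
T(1,0) (trapezoid, 2 panels, h=0.4000): 0.432867
T(2,0) (trapezoid, 4 panels, h=0.2000): 0.465832
T(1,1) = 0.432867 + (0.432867 − 0.290961)/3 = 0.480169
T(2,1) = 0.465832 + (0.465832 − 0.432867)/3 = 0.476820
T(2,2) = 0.476820 + (0.476820 − 0.480169)/15 = 0.476597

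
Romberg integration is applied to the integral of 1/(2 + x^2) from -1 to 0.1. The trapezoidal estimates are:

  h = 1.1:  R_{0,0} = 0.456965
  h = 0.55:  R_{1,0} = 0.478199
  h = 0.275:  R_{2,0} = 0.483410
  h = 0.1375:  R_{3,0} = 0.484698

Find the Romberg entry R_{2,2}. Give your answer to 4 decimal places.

0.4851

R_{1,1} = 0.478199 + (0.478199 − 0.456965)/3 = 0.485277
R_{2,1} = (4·0.483410 − 0.478199) / 3 = 0.485147
R_{2,2} = 0.485147 + (0.485147 − 0.485277)/15 = 0.485138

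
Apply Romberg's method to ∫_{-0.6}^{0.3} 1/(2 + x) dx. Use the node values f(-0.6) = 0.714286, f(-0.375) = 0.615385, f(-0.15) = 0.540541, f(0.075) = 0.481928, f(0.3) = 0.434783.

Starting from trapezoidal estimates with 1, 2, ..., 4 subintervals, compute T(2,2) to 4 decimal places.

0.4964

T(0,0) (trapezoid, 1 panel, h=0.9000): 0.517081
T(1,0) (trapezoid, 2 panels, h=0.4500): 0.501784
T(2,0) (trapezoid, 4 panels, h=0.2250): 0.497787
T(1,1) = 0.501784 + (0.501784 − 0.517081)/3 = 0.496685
T(2,1) = 0.497787 + (0.497787 − 0.501784)/3 = 0.496455
T(2,2) = 0.496455 + (0.496455 − 0.496685)/15 = 0.496440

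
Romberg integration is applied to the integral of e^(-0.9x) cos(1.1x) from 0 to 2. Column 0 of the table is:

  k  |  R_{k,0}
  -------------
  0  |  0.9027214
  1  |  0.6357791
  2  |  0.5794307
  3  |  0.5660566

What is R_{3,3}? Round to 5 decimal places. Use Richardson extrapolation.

0.56166

R_{1,1} = 0.6357791 + (0.6357791 − 0.9027214)/3 = 0.5467983
R_{2,1} = (4·0.5794307 − 0.6357791) / 3 = 0.5606479
R_{3,1} = (4·0.5660566 − 0.5794307) / 3 = 0.5615986
R_{2,2} = (16·0.5606479 − 0.5467983) / 15 = 0.5615712
R_{3,2} = 0.5615986 + (0.5615986 − 0.5606479)/15 = 0.5616620
R_{3,3} = 0.5616620 + (0.5616620 − 0.5615712)/63 = 0.5616634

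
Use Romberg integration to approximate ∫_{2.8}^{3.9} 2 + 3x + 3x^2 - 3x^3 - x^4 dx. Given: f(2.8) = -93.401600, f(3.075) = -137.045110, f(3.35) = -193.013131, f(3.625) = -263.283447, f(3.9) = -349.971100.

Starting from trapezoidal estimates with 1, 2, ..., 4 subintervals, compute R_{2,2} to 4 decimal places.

-222.8145

R_{0,0} (trapezoid, 1 panel, h=1.1000): -243.854985
R_{1,0} (trapezoid, 2 panels, h=0.5500): -228.084715
R_{2,0} (trapezoid, 4 panels, h=0.2750): -224.132710
R_{1,1} = -228.084715 + (-228.084715 − (-243.854985))/3 = -222.827958
R_{2,1} = -224.132710 + (-224.132710 − (-228.084715))/3 = -222.815375
R_{2,2} = -222.815375 + (-222.815375 − (-222.827958))/15 = -222.814536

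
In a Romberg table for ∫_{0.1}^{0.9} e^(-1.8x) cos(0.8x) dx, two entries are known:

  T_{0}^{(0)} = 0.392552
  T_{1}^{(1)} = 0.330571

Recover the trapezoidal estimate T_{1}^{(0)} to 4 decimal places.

0.3461

From T_{1}^{(1)} = (4·T_{1}^{(0)} − T_{0}^{(0)})/3, solve for T_{1}^{(0)}:
4·T_{1}^{(0)} = 3·0.330571 + 0.392552 = 1.384265
T_{1}^{(0)} = 0.346066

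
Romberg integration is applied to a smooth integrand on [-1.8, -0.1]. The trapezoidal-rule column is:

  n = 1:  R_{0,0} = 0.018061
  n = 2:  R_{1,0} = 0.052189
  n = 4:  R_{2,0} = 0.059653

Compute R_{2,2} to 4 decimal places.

R_{1,1} = (4·0.052189 − 0.018061) / 3 = 0.063565
R_{2,1} = (4·0.059653 − 0.052189) / 3 = 0.062141
R_{2,2} = (16·0.062141 − 0.063565) / 15 = 0.062046

0.0620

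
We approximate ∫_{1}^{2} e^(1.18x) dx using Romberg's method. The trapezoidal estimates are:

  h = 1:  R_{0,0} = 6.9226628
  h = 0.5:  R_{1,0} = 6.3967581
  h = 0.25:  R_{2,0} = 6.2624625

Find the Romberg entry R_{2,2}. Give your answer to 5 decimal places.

R_{1,1} = (4·6.3967581 − 6.9226628) / 3 = 6.2214565
R_{2,1} = (4·6.2624625 − 6.3967581) / 3 = 6.2176973
R_{2,2} = (16·6.2176973 − 6.2214565) / 15 = 6.2174467

6.21745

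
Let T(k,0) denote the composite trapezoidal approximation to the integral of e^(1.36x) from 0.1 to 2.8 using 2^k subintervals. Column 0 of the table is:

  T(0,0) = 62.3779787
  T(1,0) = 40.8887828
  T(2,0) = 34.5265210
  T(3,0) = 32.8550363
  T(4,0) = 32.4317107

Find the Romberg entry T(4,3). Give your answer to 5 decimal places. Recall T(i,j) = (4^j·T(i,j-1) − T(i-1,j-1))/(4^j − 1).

Richardson extrapolation on the trapezoidal column (denominator 4−1=3):
T(2,1) = (4·34.5265210 − 40.8887828) / 3 = 32.4057671
T(3,1) = (4·32.8550363 − 34.5265210) / 3 = 32.2978747
T(4,1) = 32.4317107 + (32.4317107 − 32.8550363)/3 = 32.2906022
T(3,2) = 32.2978747 + (32.2978747 − 32.4057671)/15 = 32.2906819
T(4,2) = 32.2906022 + (32.2906022 − 32.2978747)/15 = 32.2901174
T(4,3) = 32.2901174 + (32.2901174 − 32.2906819)/63 = 32.2901084

32.29011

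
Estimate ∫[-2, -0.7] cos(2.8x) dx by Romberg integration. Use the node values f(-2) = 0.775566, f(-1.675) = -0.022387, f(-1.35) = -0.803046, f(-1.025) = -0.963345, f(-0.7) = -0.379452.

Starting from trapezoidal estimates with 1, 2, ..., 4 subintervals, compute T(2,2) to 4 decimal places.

-0.5548

T(0,0) (trapezoid, 1 panel, h=1.3000): 0.257474
T(1,0) (trapezoid, 2 panels, h=0.6500): -0.393243
T(2,0) (trapezoid, 4 panels, h=0.3250): -0.516984
T(1,1) = -0.393243 + (-0.393243 − 0.257474)/3 = -0.610149
T(2,1) = -0.516984 + (-0.516984 − (-0.393243))/3 = -0.558231
T(2,2) = -0.558231 + (-0.558231 − (-0.610149))/15 = -0.554770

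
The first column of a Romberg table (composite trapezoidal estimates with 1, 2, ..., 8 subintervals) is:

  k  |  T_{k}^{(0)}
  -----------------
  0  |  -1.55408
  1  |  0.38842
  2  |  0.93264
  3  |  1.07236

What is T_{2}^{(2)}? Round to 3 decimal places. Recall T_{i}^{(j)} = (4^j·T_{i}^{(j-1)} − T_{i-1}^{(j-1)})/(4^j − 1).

1.119

T_{1}^{(1)} = 0.38842 + (0.38842 − (-1.55408))/3 = 1.03592
T_{2}^{(1)} = (4·0.93264 − 0.38842) / 3 = 1.11405
T_{2}^{(2)} = (16·1.11405 − 1.03592) / 15 = 1.11926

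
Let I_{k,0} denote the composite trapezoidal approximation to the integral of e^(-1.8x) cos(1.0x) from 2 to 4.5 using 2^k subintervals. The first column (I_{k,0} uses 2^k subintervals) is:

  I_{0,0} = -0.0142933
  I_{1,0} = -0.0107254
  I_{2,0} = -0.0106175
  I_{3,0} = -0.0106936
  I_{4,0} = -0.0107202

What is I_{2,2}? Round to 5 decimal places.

Richardson extrapolation on the trapezoidal column (denominator 4−1=3):
I_{1,1} = (4·(-0.0107254) − (-0.0142933)) / 3 = -0.0095361
I_{2,1} = (4·(-0.0106175) − (-0.0107254)) / 3 = -0.0105815
I_{2,2} = -0.0105815 + (-0.0105815 − (-0.0095361))/15 = -0.0106512

-0.01065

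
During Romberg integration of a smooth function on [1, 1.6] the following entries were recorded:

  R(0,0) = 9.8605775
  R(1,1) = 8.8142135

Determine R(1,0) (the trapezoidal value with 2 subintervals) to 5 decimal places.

From R(1,1) = (4·R(1,0) − R(0,0))/3, solve for R(1,0):
4·R(1,0) = 3·8.8142135 + 9.8605775 = 36.3032180
R(1,0) = 9.0758045

9.07580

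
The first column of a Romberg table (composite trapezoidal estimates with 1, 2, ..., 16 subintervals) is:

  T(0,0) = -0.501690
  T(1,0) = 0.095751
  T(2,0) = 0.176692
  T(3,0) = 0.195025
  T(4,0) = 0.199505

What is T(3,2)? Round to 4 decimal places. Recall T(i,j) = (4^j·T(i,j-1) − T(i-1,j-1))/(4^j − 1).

0.2010

T(2,1) = (4·0.176692 − 0.095751) / 3 = 0.203672
T(3,1) = 0.195025 + (0.195025 − 0.176692)/3 = 0.201136
T(3,2) = (16·0.201136 − 0.203672) / 15 = 0.200967
(Column j=1 coincides with Simpson's rule on the same nodes.)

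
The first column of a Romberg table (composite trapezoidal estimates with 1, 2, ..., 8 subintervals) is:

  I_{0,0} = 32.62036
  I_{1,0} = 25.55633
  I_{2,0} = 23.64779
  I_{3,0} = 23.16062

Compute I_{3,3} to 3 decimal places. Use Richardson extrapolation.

I_{1,1} = 25.55633 + (25.55633 − 32.62036)/3 = 23.20165
I_{2,1} = (4·23.64779 − 25.55633) / 3 = 23.01161
I_{3,1} = 23.16062 + (23.16062 − 23.64779)/3 = 22.99823
I_{2,2} = 23.01161 + (23.01161 − 23.20165)/15 = 22.99894
I_{3,2} = (16·22.99823 − 23.01161) / 15 = 22.99734
I_{3,3} = 22.99734 + (22.99734 − 22.99894)/63 = 22.99731

22.997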